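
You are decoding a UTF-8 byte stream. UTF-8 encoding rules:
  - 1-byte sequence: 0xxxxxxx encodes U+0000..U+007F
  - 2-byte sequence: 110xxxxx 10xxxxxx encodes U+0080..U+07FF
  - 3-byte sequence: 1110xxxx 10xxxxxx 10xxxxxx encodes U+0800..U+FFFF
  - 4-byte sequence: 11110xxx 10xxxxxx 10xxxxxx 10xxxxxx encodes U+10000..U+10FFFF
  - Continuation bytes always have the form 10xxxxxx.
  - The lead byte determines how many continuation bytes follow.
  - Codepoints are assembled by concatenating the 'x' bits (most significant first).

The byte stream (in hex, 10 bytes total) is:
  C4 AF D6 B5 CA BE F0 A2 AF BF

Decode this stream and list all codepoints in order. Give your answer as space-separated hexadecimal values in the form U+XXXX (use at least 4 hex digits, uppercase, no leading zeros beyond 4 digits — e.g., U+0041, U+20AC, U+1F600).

Byte[0]=C4: 2-byte lead, need 1 cont bytes. acc=0x4
Byte[1]=AF: continuation. acc=(acc<<6)|0x2F=0x12F
Completed: cp=U+012F (starts at byte 0)
Byte[2]=D6: 2-byte lead, need 1 cont bytes. acc=0x16
Byte[3]=B5: continuation. acc=(acc<<6)|0x35=0x5B5
Completed: cp=U+05B5 (starts at byte 2)
Byte[4]=CA: 2-byte lead, need 1 cont bytes. acc=0xA
Byte[5]=BE: continuation. acc=(acc<<6)|0x3E=0x2BE
Completed: cp=U+02BE (starts at byte 4)
Byte[6]=F0: 4-byte lead, need 3 cont bytes. acc=0x0
Byte[7]=A2: continuation. acc=(acc<<6)|0x22=0x22
Byte[8]=AF: continuation. acc=(acc<<6)|0x2F=0x8AF
Byte[9]=BF: continuation. acc=(acc<<6)|0x3F=0x22BFF
Completed: cp=U+22BFF (starts at byte 6)

Answer: U+012F U+05B5 U+02BE U+22BFF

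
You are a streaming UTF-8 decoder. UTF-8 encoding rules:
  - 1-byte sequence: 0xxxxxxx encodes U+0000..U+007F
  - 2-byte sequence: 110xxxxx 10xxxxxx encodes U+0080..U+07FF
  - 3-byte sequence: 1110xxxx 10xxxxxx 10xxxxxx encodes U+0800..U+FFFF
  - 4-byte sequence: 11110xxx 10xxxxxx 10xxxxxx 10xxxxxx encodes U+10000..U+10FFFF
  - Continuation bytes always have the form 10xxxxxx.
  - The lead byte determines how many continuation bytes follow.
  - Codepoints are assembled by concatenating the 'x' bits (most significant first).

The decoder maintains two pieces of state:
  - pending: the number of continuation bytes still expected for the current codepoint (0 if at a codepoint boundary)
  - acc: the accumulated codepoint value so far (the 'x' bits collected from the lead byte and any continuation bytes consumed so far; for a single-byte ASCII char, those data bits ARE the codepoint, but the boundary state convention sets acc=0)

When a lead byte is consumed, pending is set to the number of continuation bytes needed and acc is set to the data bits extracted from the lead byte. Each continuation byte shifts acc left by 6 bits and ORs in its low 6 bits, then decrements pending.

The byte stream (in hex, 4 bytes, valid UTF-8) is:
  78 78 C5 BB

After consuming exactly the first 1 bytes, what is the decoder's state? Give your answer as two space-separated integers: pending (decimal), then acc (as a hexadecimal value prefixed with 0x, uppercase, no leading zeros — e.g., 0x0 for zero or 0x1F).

Byte[0]=78: 1-byte. pending=0, acc=0x0

Answer: 0 0x0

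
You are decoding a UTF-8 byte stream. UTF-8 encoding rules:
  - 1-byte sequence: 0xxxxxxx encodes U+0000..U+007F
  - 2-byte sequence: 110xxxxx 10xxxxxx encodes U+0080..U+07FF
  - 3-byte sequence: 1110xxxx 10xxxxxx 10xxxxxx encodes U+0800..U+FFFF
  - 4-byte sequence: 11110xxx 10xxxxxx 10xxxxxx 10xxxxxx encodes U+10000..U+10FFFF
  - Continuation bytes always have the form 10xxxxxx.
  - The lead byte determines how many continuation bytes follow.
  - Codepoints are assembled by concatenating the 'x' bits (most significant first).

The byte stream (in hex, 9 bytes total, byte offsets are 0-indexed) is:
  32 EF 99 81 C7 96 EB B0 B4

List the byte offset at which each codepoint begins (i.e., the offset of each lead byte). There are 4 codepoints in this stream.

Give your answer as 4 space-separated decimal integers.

Answer: 0 1 4 6

Derivation:
Byte[0]=32: 1-byte ASCII. cp=U+0032
Byte[1]=EF: 3-byte lead, need 2 cont bytes. acc=0xF
Byte[2]=99: continuation. acc=(acc<<6)|0x19=0x3D9
Byte[3]=81: continuation. acc=(acc<<6)|0x01=0xF641
Completed: cp=U+F641 (starts at byte 1)
Byte[4]=C7: 2-byte lead, need 1 cont bytes. acc=0x7
Byte[5]=96: continuation. acc=(acc<<6)|0x16=0x1D6
Completed: cp=U+01D6 (starts at byte 4)
Byte[6]=EB: 3-byte lead, need 2 cont bytes. acc=0xB
Byte[7]=B0: continuation. acc=(acc<<6)|0x30=0x2F0
Byte[8]=B4: continuation. acc=(acc<<6)|0x34=0xBC34
Completed: cp=U+BC34 (starts at byte 6)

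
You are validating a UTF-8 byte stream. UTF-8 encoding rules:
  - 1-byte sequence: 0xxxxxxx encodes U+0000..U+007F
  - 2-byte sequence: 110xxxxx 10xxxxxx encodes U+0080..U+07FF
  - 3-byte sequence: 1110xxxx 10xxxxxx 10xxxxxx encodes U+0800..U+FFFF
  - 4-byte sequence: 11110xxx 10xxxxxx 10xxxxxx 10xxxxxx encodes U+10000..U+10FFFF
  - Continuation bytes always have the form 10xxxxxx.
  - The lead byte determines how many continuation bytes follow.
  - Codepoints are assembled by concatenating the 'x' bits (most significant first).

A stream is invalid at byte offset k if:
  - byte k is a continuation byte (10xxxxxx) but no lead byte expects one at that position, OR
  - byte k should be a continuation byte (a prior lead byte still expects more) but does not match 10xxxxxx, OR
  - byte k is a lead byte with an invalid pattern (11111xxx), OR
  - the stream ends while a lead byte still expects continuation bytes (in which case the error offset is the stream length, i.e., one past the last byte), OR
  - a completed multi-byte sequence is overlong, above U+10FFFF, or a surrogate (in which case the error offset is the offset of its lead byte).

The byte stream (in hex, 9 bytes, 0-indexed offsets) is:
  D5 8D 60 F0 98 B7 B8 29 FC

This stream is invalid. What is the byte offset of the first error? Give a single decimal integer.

Byte[0]=D5: 2-byte lead, need 1 cont bytes. acc=0x15
Byte[1]=8D: continuation. acc=(acc<<6)|0x0D=0x54D
Completed: cp=U+054D (starts at byte 0)
Byte[2]=60: 1-byte ASCII. cp=U+0060
Byte[3]=F0: 4-byte lead, need 3 cont bytes. acc=0x0
Byte[4]=98: continuation. acc=(acc<<6)|0x18=0x18
Byte[5]=B7: continuation. acc=(acc<<6)|0x37=0x637
Byte[6]=B8: continuation. acc=(acc<<6)|0x38=0x18DF8
Completed: cp=U+18DF8 (starts at byte 3)
Byte[7]=29: 1-byte ASCII. cp=U+0029
Byte[8]=FC: INVALID lead byte (not 0xxx/110x/1110/11110)

Answer: 8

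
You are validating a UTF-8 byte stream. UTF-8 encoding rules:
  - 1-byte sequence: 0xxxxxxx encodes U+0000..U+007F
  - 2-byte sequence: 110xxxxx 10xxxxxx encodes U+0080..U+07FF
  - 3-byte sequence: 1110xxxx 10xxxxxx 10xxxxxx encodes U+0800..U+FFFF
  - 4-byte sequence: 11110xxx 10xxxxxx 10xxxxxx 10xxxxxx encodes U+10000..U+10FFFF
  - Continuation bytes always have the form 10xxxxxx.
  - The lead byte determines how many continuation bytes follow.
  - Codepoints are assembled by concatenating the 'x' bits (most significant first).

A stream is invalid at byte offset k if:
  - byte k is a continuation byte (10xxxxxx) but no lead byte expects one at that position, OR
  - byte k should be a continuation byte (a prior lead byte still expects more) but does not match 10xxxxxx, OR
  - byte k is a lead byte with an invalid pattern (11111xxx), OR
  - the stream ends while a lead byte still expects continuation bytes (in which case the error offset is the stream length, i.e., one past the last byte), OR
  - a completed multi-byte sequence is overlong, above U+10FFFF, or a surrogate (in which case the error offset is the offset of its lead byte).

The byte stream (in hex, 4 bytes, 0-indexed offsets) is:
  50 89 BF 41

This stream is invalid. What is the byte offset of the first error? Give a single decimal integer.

Byte[0]=50: 1-byte ASCII. cp=U+0050
Byte[1]=89: INVALID lead byte (not 0xxx/110x/1110/11110)

Answer: 1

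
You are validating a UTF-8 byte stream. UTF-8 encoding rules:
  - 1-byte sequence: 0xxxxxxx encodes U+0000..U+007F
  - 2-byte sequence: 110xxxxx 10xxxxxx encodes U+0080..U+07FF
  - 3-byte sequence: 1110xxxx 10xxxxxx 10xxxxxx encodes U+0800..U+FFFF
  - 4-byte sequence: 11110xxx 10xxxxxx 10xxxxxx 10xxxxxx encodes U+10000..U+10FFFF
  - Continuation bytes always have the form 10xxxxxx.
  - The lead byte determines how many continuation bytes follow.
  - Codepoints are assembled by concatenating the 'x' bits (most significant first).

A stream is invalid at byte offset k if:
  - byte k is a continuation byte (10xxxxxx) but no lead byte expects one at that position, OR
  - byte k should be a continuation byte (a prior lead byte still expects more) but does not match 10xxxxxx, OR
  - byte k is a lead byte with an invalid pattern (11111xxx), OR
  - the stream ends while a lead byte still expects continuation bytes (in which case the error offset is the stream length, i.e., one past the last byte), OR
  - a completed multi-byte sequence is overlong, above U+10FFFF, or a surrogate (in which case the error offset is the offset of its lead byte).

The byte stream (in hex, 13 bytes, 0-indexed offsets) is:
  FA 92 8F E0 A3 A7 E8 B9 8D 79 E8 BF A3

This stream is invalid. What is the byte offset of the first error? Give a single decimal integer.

Byte[0]=FA: INVALID lead byte (not 0xxx/110x/1110/11110)

Answer: 0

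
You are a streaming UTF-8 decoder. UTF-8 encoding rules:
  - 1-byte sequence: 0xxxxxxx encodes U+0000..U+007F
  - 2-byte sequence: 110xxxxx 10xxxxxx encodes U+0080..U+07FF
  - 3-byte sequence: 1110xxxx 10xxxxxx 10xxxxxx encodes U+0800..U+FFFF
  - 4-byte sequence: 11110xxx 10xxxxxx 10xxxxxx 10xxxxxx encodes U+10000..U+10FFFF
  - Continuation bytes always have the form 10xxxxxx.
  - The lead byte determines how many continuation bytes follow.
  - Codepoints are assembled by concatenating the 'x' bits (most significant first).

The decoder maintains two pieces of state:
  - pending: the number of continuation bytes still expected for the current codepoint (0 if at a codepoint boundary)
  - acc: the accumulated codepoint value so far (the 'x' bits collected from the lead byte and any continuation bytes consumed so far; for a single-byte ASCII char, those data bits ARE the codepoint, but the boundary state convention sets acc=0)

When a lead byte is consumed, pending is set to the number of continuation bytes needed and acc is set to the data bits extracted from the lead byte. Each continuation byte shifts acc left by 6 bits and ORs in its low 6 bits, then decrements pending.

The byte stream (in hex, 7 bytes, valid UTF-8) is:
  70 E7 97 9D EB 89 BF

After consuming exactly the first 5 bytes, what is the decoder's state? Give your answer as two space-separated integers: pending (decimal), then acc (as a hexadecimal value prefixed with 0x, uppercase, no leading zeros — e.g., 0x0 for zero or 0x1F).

Answer: 2 0xB

Derivation:
Byte[0]=70: 1-byte. pending=0, acc=0x0
Byte[1]=E7: 3-byte lead. pending=2, acc=0x7
Byte[2]=97: continuation. acc=(acc<<6)|0x17=0x1D7, pending=1
Byte[3]=9D: continuation. acc=(acc<<6)|0x1D=0x75DD, pending=0
Byte[4]=EB: 3-byte lead. pending=2, acc=0xB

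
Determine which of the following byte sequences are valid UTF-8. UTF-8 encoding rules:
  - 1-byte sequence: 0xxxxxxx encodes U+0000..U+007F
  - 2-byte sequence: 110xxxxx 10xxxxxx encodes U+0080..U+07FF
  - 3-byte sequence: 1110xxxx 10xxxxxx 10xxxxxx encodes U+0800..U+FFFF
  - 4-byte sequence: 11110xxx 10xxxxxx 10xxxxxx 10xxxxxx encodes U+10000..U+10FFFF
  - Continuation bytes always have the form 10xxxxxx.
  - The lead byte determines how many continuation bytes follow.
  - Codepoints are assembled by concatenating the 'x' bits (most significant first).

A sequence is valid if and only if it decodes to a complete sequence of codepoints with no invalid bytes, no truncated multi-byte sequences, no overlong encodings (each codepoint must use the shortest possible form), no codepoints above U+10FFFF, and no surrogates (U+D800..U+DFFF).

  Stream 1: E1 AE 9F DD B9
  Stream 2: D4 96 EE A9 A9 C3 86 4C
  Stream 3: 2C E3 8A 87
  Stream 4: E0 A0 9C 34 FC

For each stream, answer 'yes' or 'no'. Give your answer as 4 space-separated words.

Answer: yes yes yes no

Derivation:
Stream 1: decodes cleanly. VALID
Stream 2: decodes cleanly. VALID
Stream 3: decodes cleanly. VALID
Stream 4: error at byte offset 4. INVALID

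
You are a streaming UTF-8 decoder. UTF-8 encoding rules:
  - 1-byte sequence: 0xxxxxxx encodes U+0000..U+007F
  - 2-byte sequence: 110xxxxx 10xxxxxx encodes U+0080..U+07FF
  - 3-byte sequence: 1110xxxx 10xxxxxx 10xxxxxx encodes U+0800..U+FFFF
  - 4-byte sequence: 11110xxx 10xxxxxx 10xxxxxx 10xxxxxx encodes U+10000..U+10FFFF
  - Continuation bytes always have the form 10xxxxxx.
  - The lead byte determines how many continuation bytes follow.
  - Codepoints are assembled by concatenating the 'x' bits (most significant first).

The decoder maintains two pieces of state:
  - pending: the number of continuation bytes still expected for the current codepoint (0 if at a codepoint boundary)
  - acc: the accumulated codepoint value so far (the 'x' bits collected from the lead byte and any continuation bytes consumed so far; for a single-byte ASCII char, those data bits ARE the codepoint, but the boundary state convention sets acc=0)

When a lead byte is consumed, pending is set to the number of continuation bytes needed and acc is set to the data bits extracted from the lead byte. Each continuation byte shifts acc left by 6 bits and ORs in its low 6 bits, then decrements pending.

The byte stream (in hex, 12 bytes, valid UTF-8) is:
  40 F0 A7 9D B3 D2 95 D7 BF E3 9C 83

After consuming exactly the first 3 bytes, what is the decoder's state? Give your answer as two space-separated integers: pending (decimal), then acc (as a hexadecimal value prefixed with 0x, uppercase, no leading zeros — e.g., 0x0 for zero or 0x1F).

Answer: 2 0x27

Derivation:
Byte[0]=40: 1-byte. pending=0, acc=0x0
Byte[1]=F0: 4-byte lead. pending=3, acc=0x0
Byte[2]=A7: continuation. acc=(acc<<6)|0x27=0x27, pending=2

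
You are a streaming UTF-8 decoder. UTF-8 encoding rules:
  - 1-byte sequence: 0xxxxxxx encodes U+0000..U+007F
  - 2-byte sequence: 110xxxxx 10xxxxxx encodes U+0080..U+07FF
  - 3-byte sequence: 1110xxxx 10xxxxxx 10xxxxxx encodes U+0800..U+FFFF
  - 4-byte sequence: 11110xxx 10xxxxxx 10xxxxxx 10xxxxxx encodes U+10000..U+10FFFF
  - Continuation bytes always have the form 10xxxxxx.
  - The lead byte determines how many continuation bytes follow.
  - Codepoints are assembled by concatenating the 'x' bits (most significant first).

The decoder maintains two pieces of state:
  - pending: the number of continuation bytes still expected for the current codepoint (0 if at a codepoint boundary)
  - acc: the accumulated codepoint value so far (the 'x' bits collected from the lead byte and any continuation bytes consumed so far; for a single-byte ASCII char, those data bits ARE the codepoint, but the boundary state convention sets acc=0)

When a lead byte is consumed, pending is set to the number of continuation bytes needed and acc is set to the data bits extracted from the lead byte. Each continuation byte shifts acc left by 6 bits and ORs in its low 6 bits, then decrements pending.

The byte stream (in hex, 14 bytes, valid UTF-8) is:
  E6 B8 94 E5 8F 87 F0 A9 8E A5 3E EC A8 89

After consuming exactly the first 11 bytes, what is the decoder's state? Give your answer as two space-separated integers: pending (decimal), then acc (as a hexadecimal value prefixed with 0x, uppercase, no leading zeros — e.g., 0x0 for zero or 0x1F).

Byte[0]=E6: 3-byte lead. pending=2, acc=0x6
Byte[1]=B8: continuation. acc=(acc<<6)|0x38=0x1B8, pending=1
Byte[2]=94: continuation. acc=(acc<<6)|0x14=0x6E14, pending=0
Byte[3]=E5: 3-byte lead. pending=2, acc=0x5
Byte[4]=8F: continuation. acc=(acc<<6)|0x0F=0x14F, pending=1
Byte[5]=87: continuation. acc=(acc<<6)|0x07=0x53C7, pending=0
Byte[6]=F0: 4-byte lead. pending=3, acc=0x0
Byte[7]=A9: continuation. acc=(acc<<6)|0x29=0x29, pending=2
Byte[8]=8E: continuation. acc=(acc<<6)|0x0E=0xA4E, pending=1
Byte[9]=A5: continuation. acc=(acc<<6)|0x25=0x293A5, pending=0
Byte[10]=3E: 1-byte. pending=0, acc=0x0

Answer: 0 0x0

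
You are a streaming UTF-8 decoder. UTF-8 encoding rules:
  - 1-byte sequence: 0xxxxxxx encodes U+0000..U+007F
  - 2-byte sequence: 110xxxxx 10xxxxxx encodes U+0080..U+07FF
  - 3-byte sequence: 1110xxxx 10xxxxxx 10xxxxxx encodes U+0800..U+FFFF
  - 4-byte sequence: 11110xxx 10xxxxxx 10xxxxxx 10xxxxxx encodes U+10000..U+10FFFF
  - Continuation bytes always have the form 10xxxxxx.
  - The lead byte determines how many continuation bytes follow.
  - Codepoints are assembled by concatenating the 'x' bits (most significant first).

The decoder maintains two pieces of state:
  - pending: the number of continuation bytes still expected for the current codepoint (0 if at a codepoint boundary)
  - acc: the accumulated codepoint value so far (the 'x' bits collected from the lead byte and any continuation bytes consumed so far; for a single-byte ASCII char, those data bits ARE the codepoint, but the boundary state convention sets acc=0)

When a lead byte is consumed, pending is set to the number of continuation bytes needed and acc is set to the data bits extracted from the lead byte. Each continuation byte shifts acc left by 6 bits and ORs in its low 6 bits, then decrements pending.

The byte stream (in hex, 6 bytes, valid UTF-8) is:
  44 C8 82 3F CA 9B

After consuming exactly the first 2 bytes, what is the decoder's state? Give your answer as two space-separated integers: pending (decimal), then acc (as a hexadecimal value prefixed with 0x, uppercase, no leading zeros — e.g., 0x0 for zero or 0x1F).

Byte[0]=44: 1-byte. pending=0, acc=0x0
Byte[1]=C8: 2-byte lead. pending=1, acc=0x8

Answer: 1 0x8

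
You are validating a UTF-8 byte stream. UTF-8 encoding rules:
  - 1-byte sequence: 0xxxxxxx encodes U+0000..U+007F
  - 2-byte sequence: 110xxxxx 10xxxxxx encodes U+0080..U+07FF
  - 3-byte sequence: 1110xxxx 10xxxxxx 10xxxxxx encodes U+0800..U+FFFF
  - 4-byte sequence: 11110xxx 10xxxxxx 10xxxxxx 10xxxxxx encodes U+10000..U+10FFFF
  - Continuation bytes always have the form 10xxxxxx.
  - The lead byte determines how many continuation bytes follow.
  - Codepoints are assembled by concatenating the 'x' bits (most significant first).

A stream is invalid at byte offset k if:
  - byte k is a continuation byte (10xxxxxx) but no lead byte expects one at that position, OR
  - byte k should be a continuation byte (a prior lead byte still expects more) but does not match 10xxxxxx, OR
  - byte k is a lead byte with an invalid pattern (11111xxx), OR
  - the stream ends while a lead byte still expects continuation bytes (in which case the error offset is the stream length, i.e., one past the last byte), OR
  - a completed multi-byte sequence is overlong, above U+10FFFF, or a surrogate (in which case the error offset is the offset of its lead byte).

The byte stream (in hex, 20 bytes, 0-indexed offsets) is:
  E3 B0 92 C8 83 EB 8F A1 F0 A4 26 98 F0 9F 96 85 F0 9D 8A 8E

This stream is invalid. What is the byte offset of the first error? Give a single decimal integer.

Byte[0]=E3: 3-byte lead, need 2 cont bytes. acc=0x3
Byte[1]=B0: continuation. acc=(acc<<6)|0x30=0xF0
Byte[2]=92: continuation. acc=(acc<<6)|0x12=0x3C12
Completed: cp=U+3C12 (starts at byte 0)
Byte[3]=C8: 2-byte lead, need 1 cont bytes. acc=0x8
Byte[4]=83: continuation. acc=(acc<<6)|0x03=0x203
Completed: cp=U+0203 (starts at byte 3)
Byte[5]=EB: 3-byte lead, need 2 cont bytes. acc=0xB
Byte[6]=8F: continuation. acc=(acc<<6)|0x0F=0x2CF
Byte[7]=A1: continuation. acc=(acc<<6)|0x21=0xB3E1
Completed: cp=U+B3E1 (starts at byte 5)
Byte[8]=F0: 4-byte lead, need 3 cont bytes. acc=0x0
Byte[9]=A4: continuation. acc=(acc<<6)|0x24=0x24
Byte[10]=26: expected 10xxxxxx continuation. INVALID

Answer: 10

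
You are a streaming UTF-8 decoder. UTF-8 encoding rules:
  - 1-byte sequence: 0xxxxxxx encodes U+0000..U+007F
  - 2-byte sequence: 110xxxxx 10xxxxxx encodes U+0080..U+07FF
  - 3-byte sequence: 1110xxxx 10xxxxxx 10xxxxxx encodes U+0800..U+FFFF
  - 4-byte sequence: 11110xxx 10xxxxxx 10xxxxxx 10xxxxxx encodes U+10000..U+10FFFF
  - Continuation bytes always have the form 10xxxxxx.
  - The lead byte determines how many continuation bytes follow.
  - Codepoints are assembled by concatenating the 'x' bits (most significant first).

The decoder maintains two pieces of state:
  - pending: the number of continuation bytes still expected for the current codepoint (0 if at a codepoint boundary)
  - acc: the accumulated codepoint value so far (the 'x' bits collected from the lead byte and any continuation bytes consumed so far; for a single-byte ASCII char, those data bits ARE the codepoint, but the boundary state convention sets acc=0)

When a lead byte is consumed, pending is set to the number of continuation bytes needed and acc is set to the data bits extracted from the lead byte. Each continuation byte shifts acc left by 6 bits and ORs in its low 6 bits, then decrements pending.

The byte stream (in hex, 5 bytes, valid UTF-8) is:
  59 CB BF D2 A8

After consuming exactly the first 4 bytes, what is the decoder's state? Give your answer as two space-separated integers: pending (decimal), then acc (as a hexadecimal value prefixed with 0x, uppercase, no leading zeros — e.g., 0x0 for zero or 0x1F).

Answer: 1 0x12

Derivation:
Byte[0]=59: 1-byte. pending=0, acc=0x0
Byte[1]=CB: 2-byte lead. pending=1, acc=0xB
Byte[2]=BF: continuation. acc=(acc<<6)|0x3F=0x2FF, pending=0
Byte[3]=D2: 2-byte lead. pending=1, acc=0x12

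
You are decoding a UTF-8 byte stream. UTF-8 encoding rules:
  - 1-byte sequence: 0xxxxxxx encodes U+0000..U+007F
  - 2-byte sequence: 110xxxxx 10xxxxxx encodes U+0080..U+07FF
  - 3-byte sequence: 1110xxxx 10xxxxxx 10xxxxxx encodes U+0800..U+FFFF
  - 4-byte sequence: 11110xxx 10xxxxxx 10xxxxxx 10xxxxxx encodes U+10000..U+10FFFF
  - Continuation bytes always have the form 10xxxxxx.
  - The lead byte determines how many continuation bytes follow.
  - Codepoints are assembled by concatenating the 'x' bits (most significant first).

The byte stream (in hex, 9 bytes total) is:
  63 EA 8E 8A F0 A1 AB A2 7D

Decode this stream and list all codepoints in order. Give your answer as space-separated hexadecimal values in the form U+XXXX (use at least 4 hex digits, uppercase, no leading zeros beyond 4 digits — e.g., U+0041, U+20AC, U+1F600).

Answer: U+0063 U+A38A U+21AE2 U+007D

Derivation:
Byte[0]=63: 1-byte ASCII. cp=U+0063
Byte[1]=EA: 3-byte lead, need 2 cont bytes. acc=0xA
Byte[2]=8E: continuation. acc=(acc<<6)|0x0E=0x28E
Byte[3]=8A: continuation. acc=(acc<<6)|0x0A=0xA38A
Completed: cp=U+A38A (starts at byte 1)
Byte[4]=F0: 4-byte lead, need 3 cont bytes. acc=0x0
Byte[5]=A1: continuation. acc=(acc<<6)|0x21=0x21
Byte[6]=AB: continuation. acc=(acc<<6)|0x2B=0x86B
Byte[7]=A2: continuation. acc=(acc<<6)|0x22=0x21AE2
Completed: cp=U+21AE2 (starts at byte 4)
Byte[8]=7D: 1-byte ASCII. cp=U+007D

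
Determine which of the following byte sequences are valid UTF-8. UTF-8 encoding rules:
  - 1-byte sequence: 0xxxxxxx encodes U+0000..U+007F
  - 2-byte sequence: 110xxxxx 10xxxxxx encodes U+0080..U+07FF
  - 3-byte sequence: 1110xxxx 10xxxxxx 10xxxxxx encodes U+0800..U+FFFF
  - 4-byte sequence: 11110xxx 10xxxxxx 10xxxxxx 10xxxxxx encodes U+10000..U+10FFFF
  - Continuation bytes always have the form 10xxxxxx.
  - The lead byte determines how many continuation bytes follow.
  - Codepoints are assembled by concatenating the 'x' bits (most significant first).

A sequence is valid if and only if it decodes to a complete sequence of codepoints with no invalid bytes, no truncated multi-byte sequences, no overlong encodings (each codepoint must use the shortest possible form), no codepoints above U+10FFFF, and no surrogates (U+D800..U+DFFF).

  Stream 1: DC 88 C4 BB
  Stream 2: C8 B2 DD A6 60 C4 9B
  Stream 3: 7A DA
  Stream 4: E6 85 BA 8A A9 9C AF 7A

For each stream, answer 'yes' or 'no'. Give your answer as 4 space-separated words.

Answer: yes yes no no

Derivation:
Stream 1: decodes cleanly. VALID
Stream 2: decodes cleanly. VALID
Stream 3: error at byte offset 2. INVALID
Stream 4: error at byte offset 3. INVALID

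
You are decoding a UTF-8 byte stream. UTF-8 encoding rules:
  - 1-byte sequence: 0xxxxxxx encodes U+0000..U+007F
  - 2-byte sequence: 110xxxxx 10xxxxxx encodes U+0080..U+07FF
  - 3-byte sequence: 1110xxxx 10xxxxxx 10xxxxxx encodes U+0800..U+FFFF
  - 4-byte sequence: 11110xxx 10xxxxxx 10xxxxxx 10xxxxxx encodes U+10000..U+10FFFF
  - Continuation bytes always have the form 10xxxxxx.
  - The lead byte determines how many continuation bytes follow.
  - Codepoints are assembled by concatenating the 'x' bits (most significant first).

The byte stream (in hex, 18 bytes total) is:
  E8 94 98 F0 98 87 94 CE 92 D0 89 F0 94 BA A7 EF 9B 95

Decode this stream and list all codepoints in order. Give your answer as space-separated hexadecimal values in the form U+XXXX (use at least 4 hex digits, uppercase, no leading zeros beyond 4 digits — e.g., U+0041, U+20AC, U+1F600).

Answer: U+8518 U+181D4 U+0392 U+0409 U+14EA7 U+F6D5

Derivation:
Byte[0]=E8: 3-byte lead, need 2 cont bytes. acc=0x8
Byte[1]=94: continuation. acc=(acc<<6)|0x14=0x214
Byte[2]=98: continuation. acc=(acc<<6)|0x18=0x8518
Completed: cp=U+8518 (starts at byte 0)
Byte[3]=F0: 4-byte lead, need 3 cont bytes. acc=0x0
Byte[4]=98: continuation. acc=(acc<<6)|0x18=0x18
Byte[5]=87: continuation. acc=(acc<<6)|0x07=0x607
Byte[6]=94: continuation. acc=(acc<<6)|0x14=0x181D4
Completed: cp=U+181D4 (starts at byte 3)
Byte[7]=CE: 2-byte lead, need 1 cont bytes. acc=0xE
Byte[8]=92: continuation. acc=(acc<<6)|0x12=0x392
Completed: cp=U+0392 (starts at byte 7)
Byte[9]=D0: 2-byte lead, need 1 cont bytes. acc=0x10
Byte[10]=89: continuation. acc=(acc<<6)|0x09=0x409
Completed: cp=U+0409 (starts at byte 9)
Byte[11]=F0: 4-byte lead, need 3 cont bytes. acc=0x0
Byte[12]=94: continuation. acc=(acc<<6)|0x14=0x14
Byte[13]=BA: continuation. acc=(acc<<6)|0x3A=0x53A
Byte[14]=A7: continuation. acc=(acc<<6)|0x27=0x14EA7
Completed: cp=U+14EA7 (starts at byte 11)
Byte[15]=EF: 3-byte lead, need 2 cont bytes. acc=0xF
Byte[16]=9B: continuation. acc=(acc<<6)|0x1B=0x3DB
Byte[17]=95: continuation. acc=(acc<<6)|0x15=0xF6D5
Completed: cp=U+F6D5 (starts at byte 15)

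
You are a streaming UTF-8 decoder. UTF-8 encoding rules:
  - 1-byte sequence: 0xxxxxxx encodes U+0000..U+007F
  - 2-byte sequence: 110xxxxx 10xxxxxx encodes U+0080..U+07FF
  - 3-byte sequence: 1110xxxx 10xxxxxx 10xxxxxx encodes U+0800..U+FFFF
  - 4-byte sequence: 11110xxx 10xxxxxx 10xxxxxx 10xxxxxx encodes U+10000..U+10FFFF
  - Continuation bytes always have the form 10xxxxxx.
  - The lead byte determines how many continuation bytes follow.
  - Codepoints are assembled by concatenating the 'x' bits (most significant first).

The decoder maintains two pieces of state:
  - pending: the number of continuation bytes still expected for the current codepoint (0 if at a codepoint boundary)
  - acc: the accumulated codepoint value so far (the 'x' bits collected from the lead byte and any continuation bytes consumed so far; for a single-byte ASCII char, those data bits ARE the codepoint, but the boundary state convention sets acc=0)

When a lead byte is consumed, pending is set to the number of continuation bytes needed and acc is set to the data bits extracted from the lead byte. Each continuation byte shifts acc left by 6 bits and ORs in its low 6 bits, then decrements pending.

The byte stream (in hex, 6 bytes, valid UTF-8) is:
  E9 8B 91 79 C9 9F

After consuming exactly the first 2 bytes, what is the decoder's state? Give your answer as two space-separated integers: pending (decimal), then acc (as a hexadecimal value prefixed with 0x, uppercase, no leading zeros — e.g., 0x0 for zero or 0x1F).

Byte[0]=E9: 3-byte lead. pending=2, acc=0x9
Byte[1]=8B: continuation. acc=(acc<<6)|0x0B=0x24B, pending=1

Answer: 1 0x24B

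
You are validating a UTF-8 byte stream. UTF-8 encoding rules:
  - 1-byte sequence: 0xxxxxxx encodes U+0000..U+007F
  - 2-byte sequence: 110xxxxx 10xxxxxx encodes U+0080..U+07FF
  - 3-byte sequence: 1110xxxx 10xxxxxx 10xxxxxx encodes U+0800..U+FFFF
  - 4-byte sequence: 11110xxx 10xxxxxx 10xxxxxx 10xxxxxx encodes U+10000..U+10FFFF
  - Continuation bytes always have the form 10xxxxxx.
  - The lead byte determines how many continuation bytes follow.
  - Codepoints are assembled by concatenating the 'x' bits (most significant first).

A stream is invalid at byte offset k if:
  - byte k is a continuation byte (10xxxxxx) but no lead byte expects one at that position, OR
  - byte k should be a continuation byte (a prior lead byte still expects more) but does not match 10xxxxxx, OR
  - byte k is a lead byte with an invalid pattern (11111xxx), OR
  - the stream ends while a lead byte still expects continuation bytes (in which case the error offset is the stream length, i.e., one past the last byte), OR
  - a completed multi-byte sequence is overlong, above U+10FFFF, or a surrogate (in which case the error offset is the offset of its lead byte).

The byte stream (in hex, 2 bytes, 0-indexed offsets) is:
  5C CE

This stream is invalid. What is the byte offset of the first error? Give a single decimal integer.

Answer: 2

Derivation:
Byte[0]=5C: 1-byte ASCII. cp=U+005C
Byte[1]=CE: 2-byte lead, need 1 cont bytes. acc=0xE
Byte[2]: stream ended, expected continuation. INVALID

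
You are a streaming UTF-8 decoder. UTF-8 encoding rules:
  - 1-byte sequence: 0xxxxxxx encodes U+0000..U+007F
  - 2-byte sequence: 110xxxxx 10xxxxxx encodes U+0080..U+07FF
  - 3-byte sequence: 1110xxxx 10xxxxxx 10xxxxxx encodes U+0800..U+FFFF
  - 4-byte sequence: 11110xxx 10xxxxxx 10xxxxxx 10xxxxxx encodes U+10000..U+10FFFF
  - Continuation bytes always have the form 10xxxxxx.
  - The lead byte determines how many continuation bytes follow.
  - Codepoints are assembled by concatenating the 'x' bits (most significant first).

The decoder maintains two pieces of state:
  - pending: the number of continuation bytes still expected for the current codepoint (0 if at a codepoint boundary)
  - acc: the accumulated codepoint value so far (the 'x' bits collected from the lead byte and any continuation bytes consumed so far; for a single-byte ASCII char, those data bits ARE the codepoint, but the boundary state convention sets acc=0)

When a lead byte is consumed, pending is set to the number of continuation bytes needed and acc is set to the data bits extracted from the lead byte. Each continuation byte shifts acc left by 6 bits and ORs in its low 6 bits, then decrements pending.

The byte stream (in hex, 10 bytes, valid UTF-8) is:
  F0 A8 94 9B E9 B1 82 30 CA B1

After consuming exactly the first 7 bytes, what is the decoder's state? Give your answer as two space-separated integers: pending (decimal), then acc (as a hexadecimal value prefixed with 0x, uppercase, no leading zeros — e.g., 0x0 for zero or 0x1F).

Answer: 0 0x9C42

Derivation:
Byte[0]=F0: 4-byte lead. pending=3, acc=0x0
Byte[1]=A8: continuation. acc=(acc<<6)|0x28=0x28, pending=2
Byte[2]=94: continuation. acc=(acc<<6)|0x14=0xA14, pending=1
Byte[3]=9B: continuation. acc=(acc<<6)|0x1B=0x2851B, pending=0
Byte[4]=E9: 3-byte lead. pending=2, acc=0x9
Byte[5]=B1: continuation. acc=(acc<<6)|0x31=0x271, pending=1
Byte[6]=82: continuation. acc=(acc<<6)|0x02=0x9C42, pending=0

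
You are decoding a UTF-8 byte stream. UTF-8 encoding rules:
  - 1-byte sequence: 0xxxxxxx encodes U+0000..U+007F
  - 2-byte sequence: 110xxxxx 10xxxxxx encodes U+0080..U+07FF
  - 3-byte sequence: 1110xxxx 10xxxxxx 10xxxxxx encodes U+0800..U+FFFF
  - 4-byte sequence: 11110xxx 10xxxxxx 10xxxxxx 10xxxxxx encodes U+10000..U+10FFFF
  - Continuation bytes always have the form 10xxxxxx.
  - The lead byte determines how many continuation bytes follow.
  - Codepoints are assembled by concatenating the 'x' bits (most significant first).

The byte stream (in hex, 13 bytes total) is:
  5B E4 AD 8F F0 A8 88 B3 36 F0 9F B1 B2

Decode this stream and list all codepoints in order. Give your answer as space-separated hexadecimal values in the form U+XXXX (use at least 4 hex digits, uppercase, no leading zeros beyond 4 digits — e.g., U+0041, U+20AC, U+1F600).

Answer: U+005B U+4B4F U+28233 U+0036 U+1FC72

Derivation:
Byte[0]=5B: 1-byte ASCII. cp=U+005B
Byte[1]=E4: 3-byte lead, need 2 cont bytes. acc=0x4
Byte[2]=AD: continuation. acc=(acc<<6)|0x2D=0x12D
Byte[3]=8F: continuation. acc=(acc<<6)|0x0F=0x4B4F
Completed: cp=U+4B4F (starts at byte 1)
Byte[4]=F0: 4-byte lead, need 3 cont bytes. acc=0x0
Byte[5]=A8: continuation. acc=(acc<<6)|0x28=0x28
Byte[6]=88: continuation. acc=(acc<<6)|0x08=0xA08
Byte[7]=B3: continuation. acc=(acc<<6)|0x33=0x28233
Completed: cp=U+28233 (starts at byte 4)
Byte[8]=36: 1-byte ASCII. cp=U+0036
Byte[9]=F0: 4-byte lead, need 3 cont bytes. acc=0x0
Byte[10]=9F: continuation. acc=(acc<<6)|0x1F=0x1F
Byte[11]=B1: continuation. acc=(acc<<6)|0x31=0x7F1
Byte[12]=B2: continuation. acc=(acc<<6)|0x32=0x1FC72
Completed: cp=U+1FC72 (starts at byte 9)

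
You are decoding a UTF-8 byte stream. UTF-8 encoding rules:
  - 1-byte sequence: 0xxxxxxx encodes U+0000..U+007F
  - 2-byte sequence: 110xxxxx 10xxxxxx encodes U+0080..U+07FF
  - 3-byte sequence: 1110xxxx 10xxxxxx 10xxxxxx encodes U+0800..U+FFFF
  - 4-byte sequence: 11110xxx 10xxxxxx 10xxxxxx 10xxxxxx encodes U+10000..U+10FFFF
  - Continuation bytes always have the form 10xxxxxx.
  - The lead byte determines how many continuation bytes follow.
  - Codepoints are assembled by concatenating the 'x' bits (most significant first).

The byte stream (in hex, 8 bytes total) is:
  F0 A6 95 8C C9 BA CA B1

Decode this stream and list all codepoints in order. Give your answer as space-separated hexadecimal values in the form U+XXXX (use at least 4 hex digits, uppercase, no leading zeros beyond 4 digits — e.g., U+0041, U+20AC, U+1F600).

Answer: U+2654C U+027A U+02B1

Derivation:
Byte[0]=F0: 4-byte lead, need 3 cont bytes. acc=0x0
Byte[1]=A6: continuation. acc=(acc<<6)|0x26=0x26
Byte[2]=95: continuation. acc=(acc<<6)|0x15=0x995
Byte[3]=8C: continuation. acc=(acc<<6)|0x0C=0x2654C
Completed: cp=U+2654C (starts at byte 0)
Byte[4]=C9: 2-byte lead, need 1 cont bytes. acc=0x9
Byte[5]=BA: continuation. acc=(acc<<6)|0x3A=0x27A
Completed: cp=U+027A (starts at byte 4)
Byte[6]=CA: 2-byte lead, need 1 cont bytes. acc=0xA
Byte[7]=B1: continuation. acc=(acc<<6)|0x31=0x2B1
Completed: cp=U+02B1 (starts at byte 6)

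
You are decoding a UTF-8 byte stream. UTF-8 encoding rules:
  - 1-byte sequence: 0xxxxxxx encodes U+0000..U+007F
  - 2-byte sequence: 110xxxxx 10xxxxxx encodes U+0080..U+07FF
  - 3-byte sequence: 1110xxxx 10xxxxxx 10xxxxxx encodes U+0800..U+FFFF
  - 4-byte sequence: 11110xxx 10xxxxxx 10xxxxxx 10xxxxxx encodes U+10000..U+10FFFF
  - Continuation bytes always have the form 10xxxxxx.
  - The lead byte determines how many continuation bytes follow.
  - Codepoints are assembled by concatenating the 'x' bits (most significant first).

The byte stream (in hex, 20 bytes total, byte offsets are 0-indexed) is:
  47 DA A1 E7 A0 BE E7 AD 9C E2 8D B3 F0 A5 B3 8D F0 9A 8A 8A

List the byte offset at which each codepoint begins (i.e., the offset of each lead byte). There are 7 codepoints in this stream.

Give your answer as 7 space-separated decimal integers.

Answer: 0 1 3 6 9 12 16

Derivation:
Byte[0]=47: 1-byte ASCII. cp=U+0047
Byte[1]=DA: 2-byte lead, need 1 cont bytes. acc=0x1A
Byte[2]=A1: continuation. acc=(acc<<6)|0x21=0x6A1
Completed: cp=U+06A1 (starts at byte 1)
Byte[3]=E7: 3-byte lead, need 2 cont bytes. acc=0x7
Byte[4]=A0: continuation. acc=(acc<<6)|0x20=0x1E0
Byte[5]=BE: continuation. acc=(acc<<6)|0x3E=0x783E
Completed: cp=U+783E (starts at byte 3)
Byte[6]=E7: 3-byte lead, need 2 cont bytes. acc=0x7
Byte[7]=AD: continuation. acc=(acc<<6)|0x2D=0x1ED
Byte[8]=9C: continuation. acc=(acc<<6)|0x1C=0x7B5C
Completed: cp=U+7B5C (starts at byte 6)
Byte[9]=E2: 3-byte lead, need 2 cont bytes. acc=0x2
Byte[10]=8D: continuation. acc=(acc<<6)|0x0D=0x8D
Byte[11]=B3: continuation. acc=(acc<<6)|0x33=0x2373
Completed: cp=U+2373 (starts at byte 9)
Byte[12]=F0: 4-byte lead, need 3 cont bytes. acc=0x0
Byte[13]=A5: continuation. acc=(acc<<6)|0x25=0x25
Byte[14]=B3: continuation. acc=(acc<<6)|0x33=0x973
Byte[15]=8D: continuation. acc=(acc<<6)|0x0D=0x25CCD
Completed: cp=U+25CCD (starts at byte 12)
Byte[16]=F0: 4-byte lead, need 3 cont bytes. acc=0x0
Byte[17]=9A: continuation. acc=(acc<<6)|0x1A=0x1A
Byte[18]=8A: continuation. acc=(acc<<6)|0x0A=0x68A
Byte[19]=8A: continuation. acc=(acc<<6)|0x0A=0x1A28A
Completed: cp=U+1A28A (starts at byte 16)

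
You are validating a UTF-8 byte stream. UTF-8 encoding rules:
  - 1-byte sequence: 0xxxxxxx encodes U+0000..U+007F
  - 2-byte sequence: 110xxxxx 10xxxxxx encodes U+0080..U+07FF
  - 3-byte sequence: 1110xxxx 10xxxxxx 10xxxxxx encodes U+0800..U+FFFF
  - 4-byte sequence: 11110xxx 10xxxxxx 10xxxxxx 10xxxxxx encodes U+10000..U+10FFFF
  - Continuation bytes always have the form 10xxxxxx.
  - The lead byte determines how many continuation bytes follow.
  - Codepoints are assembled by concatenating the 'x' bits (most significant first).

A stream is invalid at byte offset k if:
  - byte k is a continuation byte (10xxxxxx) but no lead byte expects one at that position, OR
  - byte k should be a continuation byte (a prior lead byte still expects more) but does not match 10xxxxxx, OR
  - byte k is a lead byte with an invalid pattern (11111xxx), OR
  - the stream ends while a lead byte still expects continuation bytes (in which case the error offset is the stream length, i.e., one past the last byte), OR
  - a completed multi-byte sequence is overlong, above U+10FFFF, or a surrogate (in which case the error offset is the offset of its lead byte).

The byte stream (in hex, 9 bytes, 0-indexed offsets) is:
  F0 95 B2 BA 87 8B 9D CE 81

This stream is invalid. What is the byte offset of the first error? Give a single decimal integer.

Answer: 4

Derivation:
Byte[0]=F0: 4-byte lead, need 3 cont bytes. acc=0x0
Byte[1]=95: continuation. acc=(acc<<6)|0x15=0x15
Byte[2]=B2: continuation. acc=(acc<<6)|0x32=0x572
Byte[3]=BA: continuation. acc=(acc<<6)|0x3A=0x15CBA
Completed: cp=U+15CBA (starts at byte 0)
Byte[4]=87: INVALID lead byte (not 0xxx/110x/1110/11110)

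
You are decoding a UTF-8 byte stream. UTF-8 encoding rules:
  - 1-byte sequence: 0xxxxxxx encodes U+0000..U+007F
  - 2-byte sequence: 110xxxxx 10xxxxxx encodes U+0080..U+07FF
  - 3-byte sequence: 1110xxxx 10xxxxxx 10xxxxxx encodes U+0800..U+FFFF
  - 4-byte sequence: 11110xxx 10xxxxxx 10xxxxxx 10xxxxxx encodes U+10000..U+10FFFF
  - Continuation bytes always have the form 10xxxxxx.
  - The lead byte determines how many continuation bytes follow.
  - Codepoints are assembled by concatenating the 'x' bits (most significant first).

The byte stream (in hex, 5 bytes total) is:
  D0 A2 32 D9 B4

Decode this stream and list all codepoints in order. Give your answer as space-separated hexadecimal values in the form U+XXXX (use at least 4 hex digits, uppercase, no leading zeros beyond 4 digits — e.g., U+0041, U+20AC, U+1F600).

Byte[0]=D0: 2-byte lead, need 1 cont bytes. acc=0x10
Byte[1]=A2: continuation. acc=(acc<<6)|0x22=0x422
Completed: cp=U+0422 (starts at byte 0)
Byte[2]=32: 1-byte ASCII. cp=U+0032
Byte[3]=D9: 2-byte lead, need 1 cont bytes. acc=0x19
Byte[4]=B4: continuation. acc=(acc<<6)|0x34=0x674
Completed: cp=U+0674 (starts at byte 3)

Answer: U+0422 U+0032 U+0674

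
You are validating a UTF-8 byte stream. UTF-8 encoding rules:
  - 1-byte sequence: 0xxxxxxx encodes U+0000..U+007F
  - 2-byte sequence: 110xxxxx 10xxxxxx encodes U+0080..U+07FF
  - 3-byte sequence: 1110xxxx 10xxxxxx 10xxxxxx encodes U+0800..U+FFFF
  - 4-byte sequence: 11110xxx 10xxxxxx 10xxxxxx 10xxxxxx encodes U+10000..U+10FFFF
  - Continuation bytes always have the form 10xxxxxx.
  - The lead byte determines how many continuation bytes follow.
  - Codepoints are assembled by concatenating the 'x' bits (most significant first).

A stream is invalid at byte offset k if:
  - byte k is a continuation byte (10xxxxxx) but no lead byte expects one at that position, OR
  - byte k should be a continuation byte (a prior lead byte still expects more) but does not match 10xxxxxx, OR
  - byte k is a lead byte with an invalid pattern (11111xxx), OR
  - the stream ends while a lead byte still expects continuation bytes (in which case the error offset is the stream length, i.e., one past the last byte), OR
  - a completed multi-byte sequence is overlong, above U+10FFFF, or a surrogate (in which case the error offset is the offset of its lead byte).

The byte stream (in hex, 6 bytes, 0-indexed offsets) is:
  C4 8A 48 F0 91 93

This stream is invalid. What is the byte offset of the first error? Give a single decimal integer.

Byte[0]=C4: 2-byte lead, need 1 cont bytes. acc=0x4
Byte[1]=8A: continuation. acc=(acc<<6)|0x0A=0x10A
Completed: cp=U+010A (starts at byte 0)
Byte[2]=48: 1-byte ASCII. cp=U+0048
Byte[3]=F0: 4-byte lead, need 3 cont bytes. acc=0x0
Byte[4]=91: continuation. acc=(acc<<6)|0x11=0x11
Byte[5]=93: continuation. acc=(acc<<6)|0x13=0x453
Byte[6]: stream ended, expected continuation. INVALID

Answer: 6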